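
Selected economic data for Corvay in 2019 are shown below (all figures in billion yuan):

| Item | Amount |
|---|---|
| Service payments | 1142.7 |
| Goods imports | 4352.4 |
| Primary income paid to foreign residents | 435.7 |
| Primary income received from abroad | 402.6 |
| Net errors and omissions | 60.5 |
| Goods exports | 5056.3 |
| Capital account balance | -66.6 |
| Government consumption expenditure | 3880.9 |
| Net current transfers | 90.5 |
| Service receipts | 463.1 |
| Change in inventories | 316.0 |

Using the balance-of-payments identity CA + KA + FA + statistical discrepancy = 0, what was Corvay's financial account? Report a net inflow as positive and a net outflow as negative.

Goods balance = 5056.3 - 4352.4 = 703.9
Services balance = 463.1 - 1142.7 = -679.6
Trade balance (goods + services) = 703.9 + (-679.6) = 24.3
Net primary income = 402.6 - 435.7 = -33.1
Net secondary income = 90.5
Current account = 24.3 + (-33.1) + 90.5 = 81.7
Financial account = -(81.7 + (-66.6) + 60.5) = -75.6

-75.6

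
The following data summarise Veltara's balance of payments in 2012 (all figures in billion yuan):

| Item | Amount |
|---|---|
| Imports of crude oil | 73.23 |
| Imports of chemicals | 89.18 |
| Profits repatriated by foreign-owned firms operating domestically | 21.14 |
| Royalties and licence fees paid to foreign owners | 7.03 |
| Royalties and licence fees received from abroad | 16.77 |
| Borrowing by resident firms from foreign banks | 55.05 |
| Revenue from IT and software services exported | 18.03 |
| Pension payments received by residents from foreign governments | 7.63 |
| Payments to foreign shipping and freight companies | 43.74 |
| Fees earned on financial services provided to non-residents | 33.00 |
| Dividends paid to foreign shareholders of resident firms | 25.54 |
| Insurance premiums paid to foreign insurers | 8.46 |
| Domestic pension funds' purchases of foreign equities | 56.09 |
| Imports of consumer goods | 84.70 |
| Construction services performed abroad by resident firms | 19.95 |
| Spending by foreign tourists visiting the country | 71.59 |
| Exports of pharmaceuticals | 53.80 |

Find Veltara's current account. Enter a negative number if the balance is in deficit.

Goods: -89.18 - 84.70 - 73.23 + 53.80 = -193.31
Services: -8.46 + 16.77 + 33.00 + 18.03 + 71.59 + 19.95 - 43.74 - 7.03 = 100.11
Primary income: -25.54 - 21.14 = -46.68
Secondary income: 7.63
Current account = (-193.31) + 100.11 + (-46.68) + 7.63 = -132.25
(Excluded from the current account — financial account: borrowing by resident firms from foreign banks 55.05, domestic pension funds' purchases of foreign equities 56.09.)

-132.25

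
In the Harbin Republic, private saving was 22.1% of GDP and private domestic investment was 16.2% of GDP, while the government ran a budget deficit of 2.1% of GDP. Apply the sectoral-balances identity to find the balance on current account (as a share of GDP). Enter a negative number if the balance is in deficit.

3.8

By the sectoral-balances identity, CA = (S_private - I) + (T - G).
Private balance = 22.1 - 16.2 = 5.9
Government balance (T - G) = -2.1
CA = 5.9 + (-2.1) = 3.8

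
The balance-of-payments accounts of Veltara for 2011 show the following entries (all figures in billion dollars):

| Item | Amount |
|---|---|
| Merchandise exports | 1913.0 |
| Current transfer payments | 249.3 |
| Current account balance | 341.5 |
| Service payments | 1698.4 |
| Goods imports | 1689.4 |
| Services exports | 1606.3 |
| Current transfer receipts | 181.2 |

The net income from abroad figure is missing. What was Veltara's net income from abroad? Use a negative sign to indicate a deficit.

Current account = goods balance + services balance + net primary income + net secondary income
Sum of the known components = 63.4
Net income from abroad = CA - (known components) = 341.5 - 63.4 = 278.1

278.1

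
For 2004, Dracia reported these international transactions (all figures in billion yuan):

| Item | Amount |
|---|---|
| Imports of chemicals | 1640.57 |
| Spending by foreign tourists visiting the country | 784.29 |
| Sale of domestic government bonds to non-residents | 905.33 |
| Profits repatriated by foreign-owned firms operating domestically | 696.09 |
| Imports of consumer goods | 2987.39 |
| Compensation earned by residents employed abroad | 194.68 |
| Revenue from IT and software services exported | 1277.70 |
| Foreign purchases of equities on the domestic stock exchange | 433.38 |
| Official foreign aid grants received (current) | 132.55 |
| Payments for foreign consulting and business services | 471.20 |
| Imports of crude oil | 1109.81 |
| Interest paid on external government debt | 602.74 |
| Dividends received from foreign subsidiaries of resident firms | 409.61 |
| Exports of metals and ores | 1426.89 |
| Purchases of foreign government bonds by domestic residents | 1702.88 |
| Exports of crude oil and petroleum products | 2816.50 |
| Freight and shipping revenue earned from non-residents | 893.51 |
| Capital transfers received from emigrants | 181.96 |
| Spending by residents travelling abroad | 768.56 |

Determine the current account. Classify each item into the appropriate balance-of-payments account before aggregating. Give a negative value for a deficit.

-340.63

Goods: -1109.81 + 2816.50 + 1426.89 - 1640.57 - 2987.39 = -1494.38
Services: -768.56 + 1277.70 - 471.20 + 784.29 + 893.51 = 1715.74
Primary income: 194.68 - 602.74 - 696.09 + 409.61 = -694.54
Secondary income: 132.55
Current account = (-1494.38) + 1715.74 + (-694.54) + 132.55 = -340.63
(Excluded from the current account — financial account: sale of domestic government bonds to non-residents 905.33, foreign purchases of equities on the domestic stock exchange 433.38, purchases of foreign government bonds by domestic residents 1702.88; capital account: capital transfers received from emigrants 181.96.)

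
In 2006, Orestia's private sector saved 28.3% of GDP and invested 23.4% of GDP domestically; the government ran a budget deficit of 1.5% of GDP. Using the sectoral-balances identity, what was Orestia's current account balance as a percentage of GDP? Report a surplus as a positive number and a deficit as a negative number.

3.4

By the sectoral-balances identity, CA = (S_private - I) + (T - G).
Private balance = 28.3 - 23.4 = 4.9
Government balance (T - G) = -1.5
CA = 4.9 + (-1.5) = 3.4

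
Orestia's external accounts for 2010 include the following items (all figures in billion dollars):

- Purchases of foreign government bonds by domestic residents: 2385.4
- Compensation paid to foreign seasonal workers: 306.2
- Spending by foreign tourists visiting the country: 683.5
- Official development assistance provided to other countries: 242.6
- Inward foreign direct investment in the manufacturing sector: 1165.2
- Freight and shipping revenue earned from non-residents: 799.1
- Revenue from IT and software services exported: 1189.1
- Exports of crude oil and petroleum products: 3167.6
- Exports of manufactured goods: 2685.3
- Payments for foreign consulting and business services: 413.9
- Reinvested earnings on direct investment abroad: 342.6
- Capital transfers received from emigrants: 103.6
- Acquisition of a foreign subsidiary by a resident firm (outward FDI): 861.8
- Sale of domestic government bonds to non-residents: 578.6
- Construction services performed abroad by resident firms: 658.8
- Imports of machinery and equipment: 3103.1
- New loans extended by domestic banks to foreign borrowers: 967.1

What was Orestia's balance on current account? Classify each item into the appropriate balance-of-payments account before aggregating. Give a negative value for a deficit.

5460.2

Goods: 2685.3 - 3103.1 + 3167.6 = 2749.8
Services: 683.5 + 1189.1 + 799.1 - 413.9 + 658.8 = 2916.6
Primary income: 342.6 - 306.2 = 36.4
Secondary income: -242.6
Current account = 2749.8 + 2916.6 + 36.4 + (-242.6) = 5460.2
(Excluded from the current account — financial account: purchases of foreign government bonds by domestic residents 2385.4, inward foreign direct investment in the manufacturing sector 1165.2, acquisition of a foreign subsidiary by a resident firm (outward FDI) 861.8, sale of domestic government bonds to non-residents 578.6, new loans extended by domestic banks to foreign borrowers 967.1; capital account: capital transfers received from emigrants 103.6.)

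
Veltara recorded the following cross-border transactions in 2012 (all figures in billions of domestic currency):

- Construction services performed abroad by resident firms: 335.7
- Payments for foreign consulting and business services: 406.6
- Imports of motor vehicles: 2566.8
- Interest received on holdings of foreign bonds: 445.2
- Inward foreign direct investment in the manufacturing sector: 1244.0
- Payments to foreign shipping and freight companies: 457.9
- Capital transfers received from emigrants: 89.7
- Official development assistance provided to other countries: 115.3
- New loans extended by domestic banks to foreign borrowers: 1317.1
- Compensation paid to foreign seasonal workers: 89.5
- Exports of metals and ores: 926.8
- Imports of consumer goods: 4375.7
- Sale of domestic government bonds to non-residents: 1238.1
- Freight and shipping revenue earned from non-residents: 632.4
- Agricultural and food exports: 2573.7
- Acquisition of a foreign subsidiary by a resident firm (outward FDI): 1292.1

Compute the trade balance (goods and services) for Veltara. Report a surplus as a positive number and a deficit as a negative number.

Goods: 926.8 + 2573.7 - 2566.8 - 4375.7 = -3442.0
Services: 335.7 + 632.4 - 406.6 - 457.9 = 103.6
Trade balance = -3442.0 + 103.6 = -3338.4
(Excluded from the trade balance — primary income: interest received on holdings of foreign bonds 445.2, compensation paid to foreign seasonal workers 89.5; financial account: inward foreign direct investment in the manufacturing sector 1244.0, new loans extended by domestic banks to foreign borrowers 1317.1, sale of domestic government bonds to non-residents 1238.1, acquisition of a foreign subsidiary by a resident firm (outward FDI) 1292.1; capital account: capital transfers received from emigrants 89.7; secondary income: official development assistance provided to other countries 115.3.)

-3338.4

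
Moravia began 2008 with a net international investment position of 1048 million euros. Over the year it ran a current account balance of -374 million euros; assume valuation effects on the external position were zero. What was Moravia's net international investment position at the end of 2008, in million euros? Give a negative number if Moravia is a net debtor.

With no valuation effects, change in NIIP = current account = -374
End-of-year NIIP = 1048 + (-374) = 674

674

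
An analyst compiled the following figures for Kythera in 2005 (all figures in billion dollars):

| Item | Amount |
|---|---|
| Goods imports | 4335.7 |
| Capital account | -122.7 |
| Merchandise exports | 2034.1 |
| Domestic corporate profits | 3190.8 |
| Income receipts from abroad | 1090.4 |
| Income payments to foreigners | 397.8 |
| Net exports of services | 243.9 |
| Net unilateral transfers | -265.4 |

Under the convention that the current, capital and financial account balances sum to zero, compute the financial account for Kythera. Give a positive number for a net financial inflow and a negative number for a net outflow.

1753.2

Goods balance = 2034.1 - 4335.7 = -2301.6
Services balance = 243.9
Trade balance (goods + services) = -2301.6 + 243.9 = -2057.7
Net primary income = 1090.4 - 397.8 = 692.6
Net secondary income = -265.4
Current account = -2057.7 + 692.6 + (-265.4) = -1630.5
Financial account = -(-1630.5 + (-122.7)) = 1753.2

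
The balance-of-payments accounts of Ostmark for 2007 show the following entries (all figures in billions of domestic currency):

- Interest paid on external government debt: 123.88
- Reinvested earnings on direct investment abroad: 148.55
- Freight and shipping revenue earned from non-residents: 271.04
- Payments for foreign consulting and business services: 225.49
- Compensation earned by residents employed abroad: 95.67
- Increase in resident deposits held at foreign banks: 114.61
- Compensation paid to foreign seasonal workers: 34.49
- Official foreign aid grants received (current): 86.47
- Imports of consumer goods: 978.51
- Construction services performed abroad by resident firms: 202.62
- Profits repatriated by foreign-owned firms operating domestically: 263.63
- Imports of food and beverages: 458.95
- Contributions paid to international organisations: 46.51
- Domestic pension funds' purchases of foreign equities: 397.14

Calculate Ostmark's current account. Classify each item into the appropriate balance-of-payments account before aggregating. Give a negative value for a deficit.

Goods: -978.51 - 458.95 = -1437.46
Services: 271.04 - 225.49 + 202.62 = 248.17
Primary income: 148.55 - 123.88 - 34.49 - 263.63 + 95.67 = -177.78
Secondary income: -46.51 + 86.47 = 39.96
Current account = (-1437.46) + 248.17 + (-177.78) + 39.96 = -1327.11
(Excluded from the current account — financial account: increase in resident deposits held at foreign banks 114.61, domestic pension funds' purchases of foreign equities 397.14.)

-1327.11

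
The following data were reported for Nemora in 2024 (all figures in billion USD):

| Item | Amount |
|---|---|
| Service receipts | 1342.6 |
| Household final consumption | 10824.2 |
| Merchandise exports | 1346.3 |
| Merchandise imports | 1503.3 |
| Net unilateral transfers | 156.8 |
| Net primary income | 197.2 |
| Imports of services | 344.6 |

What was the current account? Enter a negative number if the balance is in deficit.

Goods balance = 1346.3 - 1503.3 = -157.0
Services balance = 1342.6 - 344.6 = 998.0
Trade balance (goods + services) = -157.0 + 998.0 = 841.0
Net primary income = 197.2
Net secondary income = 156.8
Current account = 841.0 + 197.2 + 156.8 = 1195.0

1195.0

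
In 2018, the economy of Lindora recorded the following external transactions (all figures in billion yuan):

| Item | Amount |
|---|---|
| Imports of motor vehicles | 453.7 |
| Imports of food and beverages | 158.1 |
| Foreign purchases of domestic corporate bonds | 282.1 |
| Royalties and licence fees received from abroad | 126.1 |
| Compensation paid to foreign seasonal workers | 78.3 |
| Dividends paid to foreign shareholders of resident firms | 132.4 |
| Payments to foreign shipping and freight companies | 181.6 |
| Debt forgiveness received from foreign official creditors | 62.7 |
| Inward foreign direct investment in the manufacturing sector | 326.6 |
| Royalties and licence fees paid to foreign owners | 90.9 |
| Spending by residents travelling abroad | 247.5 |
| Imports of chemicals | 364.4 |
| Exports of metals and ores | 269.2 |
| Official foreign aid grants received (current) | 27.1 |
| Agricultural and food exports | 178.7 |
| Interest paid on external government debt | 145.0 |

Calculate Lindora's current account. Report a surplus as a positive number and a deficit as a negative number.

Goods: -158.1 - 364.4 + 269.2 - 453.7 + 178.7 = -528.3
Services: 126.1 - 90.9 - 181.6 - 247.5 = -393.9
Primary income: -145.0 - 78.3 - 132.4 = -355.7
Secondary income: 27.1
Current account = (-528.3) + (-393.9) + (-355.7) + 27.1 = -1250.8
(Excluded from the current account — financial account: foreign purchases of domestic corporate bonds 282.1, inward foreign direct investment in the manufacturing sector 326.6; capital account: debt forgiveness received from foreign official creditors 62.7.)

-1250.8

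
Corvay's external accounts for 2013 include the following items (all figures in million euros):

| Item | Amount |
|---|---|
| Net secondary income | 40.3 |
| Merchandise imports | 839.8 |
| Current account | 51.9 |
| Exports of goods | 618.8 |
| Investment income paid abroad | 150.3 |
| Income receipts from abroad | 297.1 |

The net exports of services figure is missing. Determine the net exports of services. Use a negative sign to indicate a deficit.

Current account = goods balance + services balance + net primary income + net secondary income
Sum of the known components = -33.9
Net exports of services = CA - (known components) = 51.9 - (-33.9) = 85.8

85.8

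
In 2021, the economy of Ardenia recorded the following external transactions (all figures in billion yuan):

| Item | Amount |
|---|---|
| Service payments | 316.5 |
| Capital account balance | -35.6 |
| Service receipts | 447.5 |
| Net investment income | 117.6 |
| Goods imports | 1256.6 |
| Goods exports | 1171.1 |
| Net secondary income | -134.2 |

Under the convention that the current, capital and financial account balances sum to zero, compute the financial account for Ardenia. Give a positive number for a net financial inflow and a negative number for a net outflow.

6.7

Goods balance = 1171.1 - 1256.6 = -85.5
Services balance = 447.5 - 316.5 = 131.0
Trade balance (goods + services) = -85.5 + 131.0 = 45.5
Net primary income = 117.6
Net secondary income = -134.2
Current account = 45.5 + 117.6 + (-134.2) = 28.9
Financial account = -(28.9 + (-35.6)) = 6.7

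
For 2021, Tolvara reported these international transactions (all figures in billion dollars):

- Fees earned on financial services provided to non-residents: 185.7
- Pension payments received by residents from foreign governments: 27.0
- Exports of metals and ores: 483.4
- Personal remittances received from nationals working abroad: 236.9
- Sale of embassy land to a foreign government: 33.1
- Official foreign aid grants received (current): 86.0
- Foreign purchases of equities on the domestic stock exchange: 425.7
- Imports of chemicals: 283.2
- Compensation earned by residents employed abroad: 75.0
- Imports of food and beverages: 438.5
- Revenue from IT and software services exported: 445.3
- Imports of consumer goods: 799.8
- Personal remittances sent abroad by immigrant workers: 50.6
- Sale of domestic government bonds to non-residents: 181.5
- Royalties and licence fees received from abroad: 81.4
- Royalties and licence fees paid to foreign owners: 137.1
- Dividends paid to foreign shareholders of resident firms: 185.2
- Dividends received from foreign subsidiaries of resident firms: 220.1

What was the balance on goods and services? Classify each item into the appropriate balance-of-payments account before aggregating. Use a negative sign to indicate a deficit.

-462.8

Goods: -283.2 - 438.5 - 799.8 + 483.4 = -1038.1
Services: 185.7 - 137.1 + 81.4 + 445.3 = 575.3
Trade balance = -1038.1 + 575.3 = -462.8
(Excluded from the trade balance — secondary income: pension payments received by residents from foreign governments 27.0, personal remittances received from nationals working abroad 236.9, official foreign aid grants received (current) 86.0, personal remittances sent abroad by immigrant workers 50.6; capital account: sale of embassy land to a foreign government 33.1; financial account: foreign purchases of equities on the domestic stock exchange 425.7, sale of domestic government bonds to non-residents 181.5; primary income: compensation earned by residents employed abroad 75.0, dividends paid to foreign shareholders of resident firms 185.2, dividends received from foreign subsidiaries of resident firms 220.1.)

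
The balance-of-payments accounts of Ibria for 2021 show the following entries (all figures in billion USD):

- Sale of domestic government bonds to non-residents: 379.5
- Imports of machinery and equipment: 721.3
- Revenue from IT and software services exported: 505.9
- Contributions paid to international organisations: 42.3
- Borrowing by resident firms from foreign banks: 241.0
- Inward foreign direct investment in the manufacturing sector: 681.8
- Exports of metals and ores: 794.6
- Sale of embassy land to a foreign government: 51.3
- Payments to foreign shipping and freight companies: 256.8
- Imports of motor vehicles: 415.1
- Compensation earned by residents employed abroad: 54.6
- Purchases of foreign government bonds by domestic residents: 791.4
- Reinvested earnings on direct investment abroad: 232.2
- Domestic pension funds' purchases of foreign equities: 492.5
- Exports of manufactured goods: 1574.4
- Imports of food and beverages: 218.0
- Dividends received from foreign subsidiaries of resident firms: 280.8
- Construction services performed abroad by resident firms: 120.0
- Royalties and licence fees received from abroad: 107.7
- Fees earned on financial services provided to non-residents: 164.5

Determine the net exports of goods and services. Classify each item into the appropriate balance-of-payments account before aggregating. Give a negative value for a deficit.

1655.9

Goods: -415.1 + 794.6 + 1574.4 - 721.3 - 218.0 = 1014.6
Services: 505.9 - 256.8 + 120.0 + 107.7 + 164.5 = 641.3
Trade balance = 1014.6 + 641.3 = 1655.9
(Excluded from the trade balance — financial account: sale of domestic government bonds to non-residents 379.5, borrowing by resident firms from foreign banks 241.0, inward foreign direct investment in the manufacturing sector 681.8, purchases of foreign government bonds by domestic residents 791.4, domestic pension funds' purchases of foreign equities 492.5; secondary income: contributions paid to international organisations 42.3; capital account: sale of embassy land to a foreign government 51.3; primary income: compensation earned by residents employed abroad 54.6, reinvested earnings on direct investment abroad 232.2, dividends received from foreign subsidiaries of resident firms 280.8.)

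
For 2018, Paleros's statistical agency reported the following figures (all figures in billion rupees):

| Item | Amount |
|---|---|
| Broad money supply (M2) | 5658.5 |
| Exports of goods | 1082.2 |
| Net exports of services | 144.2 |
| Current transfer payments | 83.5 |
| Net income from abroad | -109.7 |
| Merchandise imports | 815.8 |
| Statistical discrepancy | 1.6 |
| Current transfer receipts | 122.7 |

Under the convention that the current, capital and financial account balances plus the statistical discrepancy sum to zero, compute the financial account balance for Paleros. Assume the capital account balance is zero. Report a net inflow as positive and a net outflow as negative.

-341.7

Goods balance = 1082.2 - 815.8 = 266.4
Services balance = 144.2
Trade balance (goods + services) = 266.4 + 144.2 = 410.6
Net primary income = -109.7
Net secondary income = 122.7 - 83.5 = 39.2
Current account = 410.6 + (-109.7) + 39.2 = 340.1
Financial account = -(340.1 + 1.6) = -341.7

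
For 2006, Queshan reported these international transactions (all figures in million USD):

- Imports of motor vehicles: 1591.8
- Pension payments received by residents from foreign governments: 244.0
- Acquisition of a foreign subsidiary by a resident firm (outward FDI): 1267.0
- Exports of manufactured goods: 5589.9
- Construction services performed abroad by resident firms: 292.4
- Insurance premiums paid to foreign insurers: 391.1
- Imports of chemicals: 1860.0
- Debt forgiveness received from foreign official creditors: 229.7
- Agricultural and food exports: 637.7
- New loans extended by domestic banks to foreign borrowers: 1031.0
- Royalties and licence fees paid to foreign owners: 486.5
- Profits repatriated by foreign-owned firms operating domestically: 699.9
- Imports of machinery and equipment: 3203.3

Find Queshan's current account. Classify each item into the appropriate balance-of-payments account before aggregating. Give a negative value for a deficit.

-1468.6

Goods: 637.7 - 1591.8 + 5589.9 - 3203.3 - 1860.0 = -427.5
Services: -391.1 - 486.5 + 292.4 = -585.2
Primary income: -699.9
Secondary income: 244.0
Current account = (-427.5) + (-585.2) + (-699.9) + 244.0 = -1468.6
(Excluded from the current account — financial account: acquisition of a foreign subsidiary by a resident firm (outward FDI) 1267.0, new loans extended by domestic banks to foreign borrowers 1031.0; capital account: debt forgiveness received from foreign official creditors 229.7.)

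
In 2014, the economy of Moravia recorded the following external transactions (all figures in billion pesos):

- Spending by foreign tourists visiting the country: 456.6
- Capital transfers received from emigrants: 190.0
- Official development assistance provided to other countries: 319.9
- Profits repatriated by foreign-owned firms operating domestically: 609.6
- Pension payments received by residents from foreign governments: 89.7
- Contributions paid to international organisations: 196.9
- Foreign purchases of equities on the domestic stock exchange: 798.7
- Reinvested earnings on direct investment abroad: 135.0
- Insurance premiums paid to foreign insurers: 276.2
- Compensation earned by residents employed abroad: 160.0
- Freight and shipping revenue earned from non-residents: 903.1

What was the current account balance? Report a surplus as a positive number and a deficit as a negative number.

Services: 456.6 - 276.2 + 903.1 = 1083.5
Primary income: -609.6 + 160.0 + 135.0 = -314.6
Secondary income: -196.9 - 319.9 + 89.7 = -427.1
Current account = 1083.5 + (-314.6) + (-427.1) = 341.8
(Excluded from the current account — capital account: capital transfers received from emigrants 190.0; financial account: foreign purchases of equities on the domestic stock exchange 798.7.)

341.8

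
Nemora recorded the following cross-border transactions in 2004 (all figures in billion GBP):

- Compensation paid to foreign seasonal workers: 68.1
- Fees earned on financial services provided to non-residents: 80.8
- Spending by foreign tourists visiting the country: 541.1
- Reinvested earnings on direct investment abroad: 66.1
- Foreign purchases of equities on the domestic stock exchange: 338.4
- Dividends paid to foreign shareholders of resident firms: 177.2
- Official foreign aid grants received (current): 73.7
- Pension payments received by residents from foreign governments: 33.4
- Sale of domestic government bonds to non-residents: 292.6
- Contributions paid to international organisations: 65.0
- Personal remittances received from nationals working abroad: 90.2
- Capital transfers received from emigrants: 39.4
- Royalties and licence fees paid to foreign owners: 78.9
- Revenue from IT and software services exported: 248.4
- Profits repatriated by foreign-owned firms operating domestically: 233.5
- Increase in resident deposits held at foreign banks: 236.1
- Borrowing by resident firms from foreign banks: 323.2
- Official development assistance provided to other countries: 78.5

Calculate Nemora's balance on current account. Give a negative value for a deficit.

432.5

Services: 541.1 + 80.8 + 248.4 - 78.9 = 791.4
Primary income: 66.1 - 177.2 - 68.1 - 233.5 = -412.7
Secondary income: 73.7 - 65.0 + 33.4 - 78.5 + 90.2 = 53.8
Current account = 791.4 + (-412.7) + 53.8 = 432.5
(Excluded from the current account — financial account: foreign purchases of equities on the domestic stock exchange 338.4, sale of domestic government bonds to non-residents 292.6, increase in resident deposits held at foreign banks 236.1, borrowing by resident firms from foreign banks 323.2; capital account: capital transfers received from emigrants 39.4.)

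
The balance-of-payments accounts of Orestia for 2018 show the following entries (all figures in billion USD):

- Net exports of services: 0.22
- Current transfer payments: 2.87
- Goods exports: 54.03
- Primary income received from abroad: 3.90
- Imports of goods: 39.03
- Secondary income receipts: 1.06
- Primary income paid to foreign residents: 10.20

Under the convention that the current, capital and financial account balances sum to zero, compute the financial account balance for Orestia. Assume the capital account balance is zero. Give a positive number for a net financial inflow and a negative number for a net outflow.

Goods balance = 54.03 - 39.03 = 15.00
Services balance = 0.22
Trade balance (goods + services) = 15.00 + 0.22 = 15.22
Net primary income = 3.90 - 10.20 = -6.30
Net secondary income = 1.06 - 2.87 = -1.81
Current account = 15.22 + (-6.30) + (-1.81) = 7.11
Financial account = -(7.11) = -7.11

-7.11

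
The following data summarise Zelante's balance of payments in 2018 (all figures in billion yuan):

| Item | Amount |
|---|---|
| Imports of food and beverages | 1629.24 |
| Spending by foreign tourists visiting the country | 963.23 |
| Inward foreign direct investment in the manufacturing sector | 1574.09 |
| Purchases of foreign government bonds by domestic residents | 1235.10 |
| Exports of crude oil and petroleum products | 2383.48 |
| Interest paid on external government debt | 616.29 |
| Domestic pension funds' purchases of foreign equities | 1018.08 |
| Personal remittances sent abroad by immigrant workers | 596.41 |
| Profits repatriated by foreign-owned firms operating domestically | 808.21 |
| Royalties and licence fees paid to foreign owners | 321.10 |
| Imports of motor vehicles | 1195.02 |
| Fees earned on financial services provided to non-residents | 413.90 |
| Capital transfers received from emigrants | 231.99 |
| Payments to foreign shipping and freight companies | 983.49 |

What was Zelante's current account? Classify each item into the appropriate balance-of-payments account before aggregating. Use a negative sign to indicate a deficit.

Goods: 2383.48 - 1629.24 - 1195.02 = -440.78
Services: 413.90 - 321.10 - 983.49 + 963.23 = 72.54
Primary income: -616.29 - 808.21 = -1424.50
Secondary income: -596.41
Current account = (-440.78) + 72.54 + (-1424.50) + (-596.41) = -2389.15
(Excluded from the current account — financial account: inward foreign direct investment in the manufacturing sector 1574.09, purchases of foreign government bonds by domestic residents 1235.10, domestic pension funds' purchases of foreign equities 1018.08; capital account: capital transfers received from emigrants 231.99.)

-2389.15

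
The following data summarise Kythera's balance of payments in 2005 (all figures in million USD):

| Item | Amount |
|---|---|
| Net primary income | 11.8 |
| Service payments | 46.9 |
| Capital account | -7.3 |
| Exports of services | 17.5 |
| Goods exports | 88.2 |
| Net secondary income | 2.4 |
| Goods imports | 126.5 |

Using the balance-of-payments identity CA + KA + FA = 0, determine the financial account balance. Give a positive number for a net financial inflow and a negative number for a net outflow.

Goods balance = 88.2 - 126.5 = -38.3
Services balance = 17.5 - 46.9 = -29.4
Trade balance (goods + services) = -38.3 + (-29.4) = -67.7
Net primary income = 11.8
Net secondary income = 2.4
Current account = -67.7 + 11.8 + 2.4 = -53.5
Financial account = -(-53.5 + (-7.3)) = 60.8

60.8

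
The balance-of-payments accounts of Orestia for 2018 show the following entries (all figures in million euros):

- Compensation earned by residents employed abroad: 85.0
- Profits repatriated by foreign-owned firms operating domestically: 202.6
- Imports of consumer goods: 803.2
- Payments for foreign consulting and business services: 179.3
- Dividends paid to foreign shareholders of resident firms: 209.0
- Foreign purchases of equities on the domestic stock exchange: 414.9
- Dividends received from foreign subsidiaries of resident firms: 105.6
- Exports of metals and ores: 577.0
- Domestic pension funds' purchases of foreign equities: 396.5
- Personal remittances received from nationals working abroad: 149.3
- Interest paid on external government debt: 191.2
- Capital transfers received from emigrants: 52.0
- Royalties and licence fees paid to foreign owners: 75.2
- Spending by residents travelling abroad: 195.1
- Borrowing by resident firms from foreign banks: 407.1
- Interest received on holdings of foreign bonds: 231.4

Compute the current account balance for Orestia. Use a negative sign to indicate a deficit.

-707.3

Goods: 577.0 - 803.2 = -226.2
Services: -75.2 - 179.3 - 195.1 = -449.6
Primary income: -191.2 + 85.0 - 202.6 + 231.4 + 105.6 - 209.0 = -180.8
Secondary income: 149.3
Current account = (-226.2) + (-449.6) + (-180.8) + 149.3 = -707.3
(Excluded from the current account — financial account: foreign purchases of equities on the domestic stock exchange 414.9, domestic pension funds' purchases of foreign equities 396.5, borrowing by resident firms from foreign banks 407.1; capital account: capital transfers received from emigrants 52.0.)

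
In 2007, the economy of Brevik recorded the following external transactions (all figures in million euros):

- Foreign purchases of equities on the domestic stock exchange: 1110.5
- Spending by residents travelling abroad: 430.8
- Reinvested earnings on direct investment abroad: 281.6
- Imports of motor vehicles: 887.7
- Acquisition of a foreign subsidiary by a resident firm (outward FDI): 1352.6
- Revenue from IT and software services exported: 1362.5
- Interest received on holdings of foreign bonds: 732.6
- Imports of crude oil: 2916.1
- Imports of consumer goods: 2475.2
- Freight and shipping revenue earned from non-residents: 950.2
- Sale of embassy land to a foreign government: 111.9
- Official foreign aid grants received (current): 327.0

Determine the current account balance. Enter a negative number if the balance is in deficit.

Goods: -887.7 - 2916.1 - 2475.2 = -6279.0
Services: 950.2 - 430.8 + 1362.5 = 1881.9
Primary income: 281.6 + 732.6 = 1014.2
Secondary income: 327.0
Current account = (-6279.0) + 1881.9 + 1014.2 + 327.0 = -3055.9
(Excluded from the current account — financial account: foreign purchases of equities on the domestic stock exchange 1110.5, acquisition of a foreign subsidiary by a resident firm (outward FDI) 1352.6; capital account: sale of embassy land to a foreign government 111.9.)

-3055.9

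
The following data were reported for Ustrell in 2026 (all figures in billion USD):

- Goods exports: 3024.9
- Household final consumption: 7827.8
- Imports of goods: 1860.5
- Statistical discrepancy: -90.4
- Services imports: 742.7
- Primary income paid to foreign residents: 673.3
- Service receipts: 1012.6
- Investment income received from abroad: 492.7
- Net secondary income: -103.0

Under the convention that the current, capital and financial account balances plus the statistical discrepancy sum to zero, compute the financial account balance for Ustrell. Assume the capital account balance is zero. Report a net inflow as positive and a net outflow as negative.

-1060.3

Goods balance = 3024.9 - 1860.5 = 1164.4
Services balance = 1012.6 - 742.7 = 269.9
Trade balance (goods + services) = 1164.4 + 269.9 = 1434.3
Net primary income = 492.7 - 673.3 = -180.6
Net secondary income = -103.0
Current account = 1434.3 + (-180.6) + (-103.0) = 1150.7
Financial account = -(1150.7 + (-90.4)) = -1060.3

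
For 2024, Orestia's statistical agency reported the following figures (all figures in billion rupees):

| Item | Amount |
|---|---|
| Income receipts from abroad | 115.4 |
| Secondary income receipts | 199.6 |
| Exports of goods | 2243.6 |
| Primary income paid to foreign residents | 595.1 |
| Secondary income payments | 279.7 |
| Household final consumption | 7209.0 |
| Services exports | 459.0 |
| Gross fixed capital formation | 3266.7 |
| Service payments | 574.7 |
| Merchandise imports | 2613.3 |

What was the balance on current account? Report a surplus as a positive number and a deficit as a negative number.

Goods balance = 2243.6 - 2613.3 = -369.7
Services balance = 459.0 - 574.7 = -115.7
Trade balance (goods + services) = -369.7 + (-115.7) = -485.4
Net primary income = 115.4 - 595.1 = -479.7
Net secondary income = 199.6 - 279.7 = -80.1
Current account = -485.4 + (-479.7) + (-80.1) = -1045.2

-1045.2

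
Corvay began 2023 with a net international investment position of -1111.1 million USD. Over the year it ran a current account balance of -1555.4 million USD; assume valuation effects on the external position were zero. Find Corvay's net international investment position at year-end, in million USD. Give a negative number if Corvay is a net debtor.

With no valuation effects, change in NIIP = current account = -1555.4
End-of-year NIIP = -1111.1 + (-1555.4) = -2666.5

-2666.5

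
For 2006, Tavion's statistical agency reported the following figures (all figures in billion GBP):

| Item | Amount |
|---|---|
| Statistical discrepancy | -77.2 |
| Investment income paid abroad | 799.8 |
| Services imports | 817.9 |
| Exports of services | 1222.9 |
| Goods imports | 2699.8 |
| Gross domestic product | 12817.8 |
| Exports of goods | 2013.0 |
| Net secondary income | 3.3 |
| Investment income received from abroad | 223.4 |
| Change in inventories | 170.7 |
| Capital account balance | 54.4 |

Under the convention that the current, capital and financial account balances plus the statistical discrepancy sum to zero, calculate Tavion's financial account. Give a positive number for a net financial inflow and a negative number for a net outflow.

Goods balance = 2013.0 - 2699.8 = -686.8
Services balance = 1222.9 - 817.9 = 405.0
Trade balance (goods + services) = -686.8 + 405.0 = -281.8
Net primary income = 223.4 - 799.8 = -576.4
Net secondary income = 3.3
Current account = -281.8 + (-576.4) + 3.3 = -854.9
Financial account = -(-854.9 + 54.4 + (-77.2)) = 877.7

877.7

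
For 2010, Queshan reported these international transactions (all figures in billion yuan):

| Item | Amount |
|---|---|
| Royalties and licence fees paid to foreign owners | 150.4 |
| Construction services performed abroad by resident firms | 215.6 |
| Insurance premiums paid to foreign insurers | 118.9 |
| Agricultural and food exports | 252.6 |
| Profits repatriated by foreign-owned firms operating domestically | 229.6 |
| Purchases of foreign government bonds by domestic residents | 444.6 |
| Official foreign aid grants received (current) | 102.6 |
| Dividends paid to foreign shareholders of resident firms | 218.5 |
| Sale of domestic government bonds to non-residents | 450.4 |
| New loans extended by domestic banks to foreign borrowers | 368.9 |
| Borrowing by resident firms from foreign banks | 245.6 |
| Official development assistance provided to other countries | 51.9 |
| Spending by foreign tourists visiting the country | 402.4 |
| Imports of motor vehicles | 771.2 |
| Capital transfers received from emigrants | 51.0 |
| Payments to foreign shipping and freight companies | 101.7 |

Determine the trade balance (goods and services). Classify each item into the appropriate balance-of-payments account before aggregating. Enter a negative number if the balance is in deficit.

-271.6

Goods: -771.2 + 252.6 = -518.6
Services: -118.9 - 101.7 + 402.4 - 150.4 + 215.6 = 247.0
Trade balance = -518.6 + 247.0 = -271.6
(Excluded from the trade balance — primary income: profits repatriated by foreign-owned firms operating domestically 229.6, dividends paid to foreign shareholders of resident firms 218.5; financial account: purchases of foreign government bonds by domestic residents 444.6, sale of domestic government bonds to non-residents 450.4, new loans extended by domestic banks to foreign borrowers 368.9, borrowing by resident firms from foreign banks 245.6; secondary income: official foreign aid grants received (current) 102.6, official development assistance provided to other countries 51.9; capital account: capital transfers received from emigrants 51.0.)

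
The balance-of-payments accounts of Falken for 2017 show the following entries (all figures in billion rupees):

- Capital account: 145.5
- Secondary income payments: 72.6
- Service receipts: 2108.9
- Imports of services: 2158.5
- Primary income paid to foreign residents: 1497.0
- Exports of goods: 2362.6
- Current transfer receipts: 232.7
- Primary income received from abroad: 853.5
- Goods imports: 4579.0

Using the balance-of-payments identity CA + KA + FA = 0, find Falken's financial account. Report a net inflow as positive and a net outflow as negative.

Goods balance = 2362.6 - 4579.0 = -2216.4
Services balance = 2108.9 - 2158.5 = -49.6
Trade balance (goods + services) = -2216.4 + (-49.6) = -2266.0
Net primary income = 853.5 - 1497.0 = -643.5
Net secondary income = 232.7 - 72.6 = 160.1
Current account = -2266.0 + (-643.5) + 160.1 = -2749.4
Financial account = -(-2749.4 + 145.5) = 2603.9

2603.9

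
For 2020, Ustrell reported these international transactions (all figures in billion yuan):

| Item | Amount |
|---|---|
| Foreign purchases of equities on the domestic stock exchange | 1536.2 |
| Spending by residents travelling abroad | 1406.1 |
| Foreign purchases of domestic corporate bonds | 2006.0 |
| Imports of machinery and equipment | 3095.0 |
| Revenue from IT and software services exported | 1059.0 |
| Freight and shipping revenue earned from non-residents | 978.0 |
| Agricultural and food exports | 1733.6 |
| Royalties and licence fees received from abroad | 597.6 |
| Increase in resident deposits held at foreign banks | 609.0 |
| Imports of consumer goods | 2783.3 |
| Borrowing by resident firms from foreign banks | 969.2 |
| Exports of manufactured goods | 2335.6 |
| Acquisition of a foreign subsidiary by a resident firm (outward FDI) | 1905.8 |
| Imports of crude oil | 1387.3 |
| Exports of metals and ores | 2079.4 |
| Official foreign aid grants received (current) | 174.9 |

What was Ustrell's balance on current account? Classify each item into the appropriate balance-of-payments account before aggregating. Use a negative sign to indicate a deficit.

Goods: -3095.0 - 2783.3 + 2335.6 + 1733.6 + 2079.4 - 1387.3 = -1117.0
Services: -1406.1 + 978.0 + 1059.0 + 597.6 = 1228.5
Secondary income: 174.9
Current account = (-1117.0) + 1228.5 + 174.9 = 286.4
(Excluded from the current account — financial account: foreign purchases of equities on the domestic stock exchange 1536.2, foreign purchases of domestic corporate bonds 2006.0, increase in resident deposits held at foreign banks 609.0, borrowing by resident firms from foreign banks 969.2, acquisition of a foreign subsidiary by a resident firm (outward FDI) 1905.8.)

286.4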